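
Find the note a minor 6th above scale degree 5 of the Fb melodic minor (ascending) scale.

Scale degree 5 of Fb melodic minor (ascending) is Cb.
A minor sixth (8 semitones) above Cb lands on the letter A, giving Abb.

Abb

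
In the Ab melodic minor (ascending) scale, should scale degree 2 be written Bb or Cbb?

Each scale degree takes a distinct letter name. Degree 2 of a scale on A must use the letter B.
Bb and Cbb are enharmonically the same pitch, but only Bb uses the letter B, so it is the correct spelling here.

Bb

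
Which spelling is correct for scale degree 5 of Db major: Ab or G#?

Each scale degree takes a distinct letter name. Degree 5 of a scale on D must use the letter A.
Ab and G# are enharmonically the same pitch, but only Ab uses the letter A, so it is the correct spelling here.

Ab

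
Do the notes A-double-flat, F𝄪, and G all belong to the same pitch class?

Abb = pitch class 7 and F## = pitch class 7 and G = pitch class 7 — the same pitch class, so they are enharmonic equivalents.

Yes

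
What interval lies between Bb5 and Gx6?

doubly augmented sixth

The letter names run B→G, a span of 5 letter steps, so the interval is some kind of sixth.
Bb to G## is 11 semitones. A major sixth is 9, so 11 makes it doubly augmented.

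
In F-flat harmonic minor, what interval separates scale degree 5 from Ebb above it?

minor third

Scale degree 5 of Fb harmonic minor is Cb.
Cb up to Ebb: letters C→E make it a third; 3 semitones makes it minor.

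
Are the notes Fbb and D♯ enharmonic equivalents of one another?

Fbb is pitch class 3; D# is pitch class 3.
All spellings map to pitch class 3, so they are enharmonically equivalent.

Yes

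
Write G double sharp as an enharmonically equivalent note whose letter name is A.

G## is pitch class 9. The letter A alone is pitch class 9.
Pitch class 9 on A needs no accidental: A.

A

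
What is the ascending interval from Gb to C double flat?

diminished fourth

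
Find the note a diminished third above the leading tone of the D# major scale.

E

The leading tone of D# major is C##.
A diminished third (2 semitones) above C## lands on the letter E, giving E.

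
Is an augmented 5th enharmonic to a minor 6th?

Yes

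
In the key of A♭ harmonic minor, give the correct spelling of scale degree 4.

Db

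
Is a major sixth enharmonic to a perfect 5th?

A major sixth spans 9 semitones; a perfect fifth spans 7.
The spans differ, so they are not enharmonic equivalents.

No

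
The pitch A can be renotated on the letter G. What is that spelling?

A is pitch class 9. The letter G alone is pitch class 7.
To reach pitch class 9 from G requires an offset of +2 semitones, i.e. double sharp: G##.

G##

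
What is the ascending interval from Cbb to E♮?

The letter names run C→E, a span of 2 letter steps, so the interval is some kind of third.
Cbb to E is 6 semitones. A major third is 4, so 6 makes it doubly augmented.

doubly augmented third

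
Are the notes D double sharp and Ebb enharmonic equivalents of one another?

No

Two spellings are enharmonically equivalent only if they share a pitch class.
Here D## → 4, Ebb → 2; 2 ≠ 4, so they are not.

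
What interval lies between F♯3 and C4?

diminished fifth

Counting letters F–G–A–B–C gives a fifth.
F#→C = 6 semitones, 1 narrower than the perfect fifth (7), so diminished.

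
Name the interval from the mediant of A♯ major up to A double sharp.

major sixth

The mediant of A# major is C##.
C## up to A##: letters C→A make it a sixth; 9 semitones makes it major.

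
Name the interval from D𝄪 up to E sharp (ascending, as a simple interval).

Counting letters D–E gives a second.
D##→E# = 1 semitone, 1 narrower than the major second (2), so minor.

minor second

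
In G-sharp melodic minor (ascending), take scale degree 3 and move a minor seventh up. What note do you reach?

Scale degree 3 of G# melodic minor (ascending) is B.
A minor seventh (10 semitones) above B lands on the letter A, giving A.

A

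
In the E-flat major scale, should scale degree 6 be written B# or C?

C

Each scale degree takes a distinct letter name. Degree 6 of a scale on E must use the letter C.
C and B# are enharmonically the same pitch, but only C uses the letter C, so it is the correct spelling here.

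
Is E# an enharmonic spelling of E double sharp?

No

Two spellings are enharmonically equivalent only if they share a pitch class.
Here E# → 5, E## → 6; 5 ≠ 6, so they are not.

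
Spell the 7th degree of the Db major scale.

C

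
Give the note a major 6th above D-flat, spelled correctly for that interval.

Bb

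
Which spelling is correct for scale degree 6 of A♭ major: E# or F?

F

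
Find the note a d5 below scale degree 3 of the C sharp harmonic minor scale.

A#

Scale degree 3 of C# harmonic minor is E.
A diminished fifth (6 semitones) below E lands on the letter A, giving A#.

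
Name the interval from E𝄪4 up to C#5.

diminished sixth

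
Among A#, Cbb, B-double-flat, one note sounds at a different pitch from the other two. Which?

In 12-tone equal temperament, enharmonic equivalents share a pitch class. A# is pitch class 10; Cbb is pitch class 10; Bbb is pitch class 9.
A# and Cbb share pitch class 10, while Bbb is pitch class 9.

Bbb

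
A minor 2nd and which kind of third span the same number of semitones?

A minor second spans 1 semitone.
A third spanning 1 semitone is doubly diminished (the major third is 4).

doubly diminished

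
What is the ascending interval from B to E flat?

The letter names run B→E, a span of 3 letter steps, so the interval is some kind of fourth.
B to Eb is 4 semitones. A perfect fourth is 5, so 4 makes it diminished.

diminished fourth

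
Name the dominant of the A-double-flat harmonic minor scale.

The Abb harmonic minor scale runs Abb Bbb Cbb Dbb Ebb Fbb Gb.
Degree 5 is Ebb.

Ebb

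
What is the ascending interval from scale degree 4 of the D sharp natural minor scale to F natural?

diminished seventh

Scale degree 4 of D# natural minor is G#.
G# up to F: letters G→F make it a seventh; 9 semitones makes it diminished.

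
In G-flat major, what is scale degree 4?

The Gb major scale runs Gb Ab Bb Cb Db Eb F.
Degree 4 is Cb.

Cb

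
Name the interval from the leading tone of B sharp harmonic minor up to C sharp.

The leading tone of B# harmonic minor is A##.
A## up to C#: letters A→C make it a third; 2 semitones makes it diminished.

diminished third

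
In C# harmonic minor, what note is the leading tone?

The C# harmonic minor scale runs C# D# E F# G# A B#.
Degree 7 is B#.

B#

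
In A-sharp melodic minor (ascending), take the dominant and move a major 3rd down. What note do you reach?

C#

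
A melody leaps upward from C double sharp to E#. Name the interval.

minor third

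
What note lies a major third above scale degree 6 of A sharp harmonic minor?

Scale degree 6 of A# harmonic minor is F#.
A major third (4 semitones) above F# lands on the letter A, giving A#.

A#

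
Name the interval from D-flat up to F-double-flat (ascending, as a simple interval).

The letter names run D→F, a span of 2 letter steps, so the interval is some kind of third.
Db to Fbb is 2 semitones. A major third is 4, so 2 makes it diminished.

diminished third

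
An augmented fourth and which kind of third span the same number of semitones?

doubly augmented

An augmented fourth spans 6 semitones.
A third spanning 6 semitones is doubly augmented (the major third is 4).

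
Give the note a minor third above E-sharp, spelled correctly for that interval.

A third above E lands on the letter G.
A minor third spans 3 semitones, so E# moves to pitch class 8. On the letter G that is G#.

G#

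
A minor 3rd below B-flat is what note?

B down a major third is G, so the target letter is G.
From Bb, a minor third is 3 semitones down: G.

G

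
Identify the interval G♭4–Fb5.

Counting letters G–A–B–C–D–E–F gives a seventh.
Gb→Fb = 10 semitones, 1 narrower than the major seventh (11), so minor.

minor seventh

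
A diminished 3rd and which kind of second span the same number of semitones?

major

A diminished third spans 2 semitones.
A second spanning 2 semitones is major (the major second is 2).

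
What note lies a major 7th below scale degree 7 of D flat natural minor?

Scale degree 7 of Db natural minor is Cb.
A major seventh (11 semitones) below Cb lands on the letter D, giving Dbb.

Dbb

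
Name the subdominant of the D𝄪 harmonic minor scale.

Degree 4 takes the letter 3 steps above D, which is G.
In harmonic minor, degree 4 sits 5 semitones above the tonic. D## + 5 semitones is pitch class 9, spelled on G as G##.

G##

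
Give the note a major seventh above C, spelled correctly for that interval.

A seventh above C lands on the letter B.
A major seventh spans 11 semitones, so C moves to pitch class 11. On the letter B that is B.

B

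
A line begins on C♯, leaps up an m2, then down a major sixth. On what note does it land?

F

A minor second up from C# is D (letter D, 1 semitone up).
A major sixth down from D is F (letter F, 9 semitones down).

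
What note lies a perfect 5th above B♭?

B up a perfect fifth is F#, so the target letter is F.
From Bb, a perfect fifth is 7 semitones up: F.

F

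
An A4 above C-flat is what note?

F

A fourth above C lands on the letter F.
An augmented fourth spans 6 semitones, so Cb moves to pitch class 5. On the letter F that is F.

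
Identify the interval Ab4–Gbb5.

diminished seventh

Counting letters A–B–C–D–E–F–G gives a seventh.
Ab→Gbb = 9 semitones, 2 narrower than the major seventh (11), so diminished.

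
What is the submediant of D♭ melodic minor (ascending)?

The Db melodic minor (ascending) scale runs Db Eb Fb Gb Ab Bb C.
Degree 6 is Bb.

Bb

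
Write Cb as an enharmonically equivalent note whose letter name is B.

Cb is pitch class 11. The letter B alone is pitch class 11.
Pitch class 11 on B needs no accidental: B.

B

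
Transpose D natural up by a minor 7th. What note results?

C

D up a major seventh is C#, so the target letter is C.
From D, a minor seventh is 10 semitones up: C.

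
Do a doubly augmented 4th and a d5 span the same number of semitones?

A doubly augmented fourth spans 7 semitones; a diminished fifth spans 6.
The spans differ, so they are not enharmonic equivalents.

No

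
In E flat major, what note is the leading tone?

Degree 7 takes the letter 6 steps above E, which is D.
In major, degree 7 sits 11 semitones above the tonic. Eb + 11 semitones is pitch class 2, spelled on D as D.

D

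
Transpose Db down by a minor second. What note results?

C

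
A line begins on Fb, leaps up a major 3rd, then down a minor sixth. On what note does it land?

A major third up from Fb is Ab (letter A, 4 semitones up).
A minor sixth down from Ab is C (letter C, 8 semitones down).

C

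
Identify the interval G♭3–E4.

The letter names run G→E, a span of 5 letter steps, so the interval is some kind of sixth.
Gb to E is 10 semitones. A major sixth is 9, so 10 makes it augmented.

augmented sixth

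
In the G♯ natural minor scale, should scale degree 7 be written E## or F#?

Each scale degree takes a distinct letter name. Degree 7 of a scale on G must use the letter F.
F# and E## are enharmonically the same pitch, but only F# uses the letter F, so it is the correct spelling here.

F#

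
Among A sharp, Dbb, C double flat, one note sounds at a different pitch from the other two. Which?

Dbb

In 12-tone equal temperament, enharmonic equivalents share a pitch class. A# is pitch class 10; Dbb is pitch class 0; Cbb is pitch class 10.
A# and Cbb share pitch class 10, while Dbb is pitch class 0.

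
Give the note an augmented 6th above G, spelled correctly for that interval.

E#

A sixth above G lands on the letter E.
An augmented sixth spans 10 semitones, so G moves to pitch class 5. On the letter E that is E#.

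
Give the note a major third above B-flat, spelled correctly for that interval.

A third above B lands on the letter D.
A major third spans 4 semitones, so Bb moves to pitch class 2. On the letter D that is D.

D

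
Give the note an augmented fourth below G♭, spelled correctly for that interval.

Dbb

A fourth below G lands on the letter D.
An augmented fourth spans 6 semitones, so Gb moves to pitch class 0. On the letter D that is Dbb.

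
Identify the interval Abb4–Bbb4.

Counting letters A–B gives a second.
Abb→Bbb = 2 semitones, exactly the major second.

major second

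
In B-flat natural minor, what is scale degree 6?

Gb

Degree 6 takes the letter 5 steps above B, which is G.
In natural minor, degree 6 sits 8 semitones above the tonic. Bb + 8 semitones is pitch class 6, spelled on G as Gb.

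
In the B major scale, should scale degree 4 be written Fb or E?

E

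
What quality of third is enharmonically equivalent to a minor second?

A minor second spans 1 semitone.
A third spanning 1 semitone is doubly diminished (the major third is 4).

doubly diminished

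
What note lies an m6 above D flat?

Bbb

D up a major sixth is B, so the target letter is B.
From Db, a minor sixth is 8 semitones up: Bbb.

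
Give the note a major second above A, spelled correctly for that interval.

B

A up a major second is B, so the target letter is B.
From A, a major second is 2 semitones up: B.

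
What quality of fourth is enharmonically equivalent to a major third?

diminished

A major third spans 4 semitones.
A fourth spanning 4 semitones is diminished (the perfect fourth is 5).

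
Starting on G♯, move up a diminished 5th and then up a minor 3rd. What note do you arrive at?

F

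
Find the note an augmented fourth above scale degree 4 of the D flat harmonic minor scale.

Scale degree 4 of Db harmonic minor is Gb.
An augmented fourth (6 semitones) above Gb lands on the letter C, giving C.

C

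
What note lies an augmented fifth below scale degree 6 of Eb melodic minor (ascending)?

Fb

Scale degree 6 of Eb melodic minor (ascending) is C.
An augmented fifth (8 semitones) below C lands on the letter F, giving Fb.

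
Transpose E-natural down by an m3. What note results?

C#

E down a major third is C, so the target letter is C.
From E, a minor third is 3 semitones down: C#.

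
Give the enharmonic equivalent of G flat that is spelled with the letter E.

Gb is pitch class 6. The letter E alone is pitch class 4.
To reach pitch class 6 from E requires an offset of +2 semitones, i.e. double sharp: E##.

E##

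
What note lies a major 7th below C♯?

A seventh below C lands on the letter D.
A major seventh spans 11 semitones, so C# moves to pitch class 2. On the letter D that is D.

D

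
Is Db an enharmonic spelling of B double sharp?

Db = pitch class 1 and B## = pitch class 1 — the same pitch class, so they are enharmonic equivalents.

Yes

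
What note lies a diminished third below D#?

D down a major third is Bb, so the target letter is B.
From D#, a diminished third is 2 semitones down: B##.

B##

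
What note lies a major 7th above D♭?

C

A seventh above D lands on the letter C.
A major seventh spans 11 semitones, so Db moves to pitch class 0. On the letter C that is C.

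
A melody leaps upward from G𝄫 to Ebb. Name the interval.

The letter names run G→E, a span of 5 letter steps, so the interval is some kind of sixth.
Gbb to Ebb is 9 semitones. A major sixth is 9, so 9 makes it major.

major sixth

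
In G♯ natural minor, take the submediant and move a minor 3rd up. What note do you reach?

The submediant of G# natural minor is E.
A minor third (3 semitones) above E lands on the letter G, giving G.

G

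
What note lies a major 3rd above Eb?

G

A third above E lands on the letter G.
A major third spans 4 semitones, so Eb moves to pitch class 7. On the letter G that is G.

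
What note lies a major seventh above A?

G#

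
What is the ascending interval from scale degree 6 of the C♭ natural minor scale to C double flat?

minor third

Scale degree 6 of Cb natural minor is Abb.
Abb up to Cbb: letters A→C make it a third; 3 semitones makes it minor.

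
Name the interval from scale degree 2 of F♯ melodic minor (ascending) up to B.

minor third

Scale degree 2 of F# melodic minor (ascending) is G#.
G# up to B: letters G→B make it a third; 3 semitones makes it minor.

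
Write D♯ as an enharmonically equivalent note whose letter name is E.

Eb

D# is pitch class 3. The letter E alone is pitch class 4.
To reach pitch class 3 from E requires an offset of -1 semitone, i.e. flat: Eb.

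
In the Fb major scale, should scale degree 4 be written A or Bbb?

Bbb

Each scale degree takes a distinct letter name. Degree 4 of a scale on F must use the letter B.
Bbb and A are enharmonically the same pitch, but only Bbb uses the letter B, so it is the correct spelling here.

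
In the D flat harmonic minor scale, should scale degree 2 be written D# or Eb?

Eb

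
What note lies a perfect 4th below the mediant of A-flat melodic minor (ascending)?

Gb

The mediant of Ab melodic minor (ascending) is Cb.
A perfect fourth (5 semitones) below Cb lands on the letter G, giving Gb.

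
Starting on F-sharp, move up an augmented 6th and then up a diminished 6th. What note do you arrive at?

B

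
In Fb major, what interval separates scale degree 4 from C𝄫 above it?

Scale degree 4 of Fb major is Bbb.
Bbb up to Cbb: letters B→C make it a second; 1 semitone makes it minor.

minor second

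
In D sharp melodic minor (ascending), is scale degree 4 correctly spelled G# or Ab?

Each scale degree takes a distinct letter name. Degree 4 of a scale on D must use the letter G.
G# and Ab are enharmonically the same pitch, but only G# uses the letter G, so it is the correct spelling here.

G#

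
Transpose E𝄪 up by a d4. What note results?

A fourth above E lands on the letter A.
A diminished fourth spans 4 semitones, so E## moves to pitch class 10. On the letter A that is A#.

A#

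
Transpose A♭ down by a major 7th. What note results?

Bbb

A seventh below A lands on the letter B.
A major seventh spans 11 semitones, so Ab moves to pitch class 9. On the letter B that is Bbb.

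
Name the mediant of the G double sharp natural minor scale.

B#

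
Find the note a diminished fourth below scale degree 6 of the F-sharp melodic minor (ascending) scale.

A##

Scale degree 6 of F# melodic minor (ascending) is D#.
A diminished fourth (4 semitones) below D# lands on the letter A, giving A##.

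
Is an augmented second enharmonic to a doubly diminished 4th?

Yes

An augmented second spans 3 semitones; a doubly diminished fourth spans 3.
They are enharmonically equivalent.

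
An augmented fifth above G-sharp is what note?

D##

G up a perfect fifth is D, so the target letter is D.
From G#, an augmented fifth is 8 semitones up: D##.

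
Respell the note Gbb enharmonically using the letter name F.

F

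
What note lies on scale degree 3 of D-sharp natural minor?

Degree 3 takes the letter 2 steps above D, which is F.
In natural minor, degree 3 sits 3 semitones above the tonic. D# + 3 semitones is pitch class 6, spelled on F as F#.

F#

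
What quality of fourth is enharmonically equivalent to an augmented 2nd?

An augmented second spans 3 semitones.
A fourth spanning 3 semitones is doubly diminished (the perfect fourth is 5).

doubly diminished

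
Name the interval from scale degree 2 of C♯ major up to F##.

major third

Scale degree 2 of C# major is D#.
D# up to F##: letters D→F make it a third; 4 semitones makes it major.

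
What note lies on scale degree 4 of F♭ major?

Bbb

The Fb major scale runs Fb Gb Ab Bbb Cb Db Eb.
Degree 4 is Bbb.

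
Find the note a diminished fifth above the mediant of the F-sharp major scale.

E

The mediant of F# major is A#.
A diminished fifth (6 semitones) above A# lands on the letter E, giving E.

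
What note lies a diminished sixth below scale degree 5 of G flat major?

Scale degree 5 of Gb major is Db.
A diminished sixth (7 semitones) below Db lands on the letter F, giving F#.

F#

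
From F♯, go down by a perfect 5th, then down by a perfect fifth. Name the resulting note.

E

A perfect fifth down from F# is B (letter B, 7 semitones down).
A perfect fifth down from B is E (letter E, 7 semitones down).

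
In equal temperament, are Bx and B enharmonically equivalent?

B## is pitch class 1; B is pitch class 11.
The pitch classes differ (1 vs. 11), so they are not enharmonic equivalents.

No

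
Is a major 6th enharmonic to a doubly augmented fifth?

Yes

A major sixth spans 9 semitones; a doubly augmented fifth spans 9.
They are enharmonically equivalent.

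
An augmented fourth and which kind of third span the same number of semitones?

An augmented fourth spans 6 semitones.
A third spanning 6 semitones is doubly augmented (the major third is 4).

doubly augmented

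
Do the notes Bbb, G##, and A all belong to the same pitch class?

Bbb is pitch class 9; G## is pitch class 9; A is pitch class 9.
All spellings map to pitch class 9, so they are enharmonically equivalent.

Yes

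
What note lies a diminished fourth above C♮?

Fb

A fourth above C lands on the letter F.
A diminished fourth spans 4 semitones, so C moves to pitch class 4. On the letter F that is Fb.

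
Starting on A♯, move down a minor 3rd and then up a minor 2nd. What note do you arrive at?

A minor third down from A# is F## (letter F, 3 semitones down).
A minor second up from F## is G# (letter G, 1 semitone up).

G#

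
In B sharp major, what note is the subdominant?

E#

Degree 4 takes the letter 3 steps above B, which is E.
In major, degree 4 sits 5 semitones above the tonic. B# + 5 semitones is pitch class 5, spelled on E as E#.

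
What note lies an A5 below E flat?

Abb

E down a perfect fifth is A, so the target letter is A.
From Eb, an augmented fifth is 8 semitones down: Abb.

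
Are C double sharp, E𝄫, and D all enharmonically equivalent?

Yes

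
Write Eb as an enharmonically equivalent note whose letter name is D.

Plain D sits 1 semitone below Eb, so on the letter D the same pitch needs a sharp: D#.

D#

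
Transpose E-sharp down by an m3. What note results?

A third below E lands on the letter C.
A minor third spans 3 semitones, so E# moves to pitch class 2. On the letter C that is C##.

C##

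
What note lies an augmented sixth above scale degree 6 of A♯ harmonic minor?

Scale degree 6 of A# harmonic minor is F#.
An augmented sixth (10 semitones) above F# lands on the letter D, giving D##.

D##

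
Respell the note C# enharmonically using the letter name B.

Plain B sits 2 semitones below C#, so on the letter B the same pitch needs a double sharp: B##.

B##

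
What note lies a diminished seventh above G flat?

Fbb

A seventh above G lands on the letter F.
A diminished seventh spans 9 semitones, so Gb moves to pitch class 3. On the letter F that is Fbb.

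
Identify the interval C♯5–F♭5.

Counting letters C–D–E–F gives a fourth.
C#→Fb = 3 semitones, 2 narrower than the perfect fourth (5), so doubly diminished.

doubly diminished fourth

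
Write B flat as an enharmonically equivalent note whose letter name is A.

Plain A sits 1 semitone below Bb, so on the letter A the same pitch needs a sharp: A#.

A#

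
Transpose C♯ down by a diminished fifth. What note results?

F##

C down a perfect fifth is F, so the target letter is F.
From C#, a diminished fifth is 6 semitones down: F##.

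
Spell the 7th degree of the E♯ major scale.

Degree 7 takes the letter 6 steps above E, which is D.
In major, degree 7 sits 11 semitones above the tonic. E# + 11 semitones is pitch class 4, spelled on D as D##.

D##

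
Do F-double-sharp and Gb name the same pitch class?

No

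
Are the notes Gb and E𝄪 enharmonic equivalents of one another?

Yes

Gb = pitch class 6 and E## = pitch class 6 — the same pitch class, so they are enharmonic equivalents.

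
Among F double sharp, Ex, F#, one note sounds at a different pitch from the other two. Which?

F##

In 12-tone equal temperament, enharmonic equivalents share a pitch class. F## is pitch class 7; E## is pitch class 6; F# is pitch class 6.
E## and F# share pitch class 6, while F## is pitch class 7.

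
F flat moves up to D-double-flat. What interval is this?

The letter names run F→D, a span of 5 letter steps, so the interval is some kind of sixth.
Fb to Dbb is 8 semitones. A major sixth is 9, so 8 makes it minor.

minor sixth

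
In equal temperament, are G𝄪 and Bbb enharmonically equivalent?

G## = pitch class 9 and Bbb = pitch class 9 — the same pitch class, so they are enharmonic equivalents.

Yes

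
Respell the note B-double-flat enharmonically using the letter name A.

A

Plain A sits at the same pitch as Bbb, so on the letter A the same pitch needs a natural: A.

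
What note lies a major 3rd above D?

F#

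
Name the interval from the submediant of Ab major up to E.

major seventh

The submediant of Ab major is F.
F up to E: letters F→E make it a seventh; 11 semitones makes it major.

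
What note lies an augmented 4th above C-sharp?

A fourth above C lands on the letter F.
An augmented fourth spans 6 semitones, so C# moves to pitch class 7. On the letter F that is F##.

F##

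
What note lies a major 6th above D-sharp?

A sixth above D lands on the letter B.
A major sixth spans 9 semitones, so D# moves to pitch class 0. On the letter B that is B#.

B#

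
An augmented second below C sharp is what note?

Bb

C down a major second is Bb, so the target letter is B.
From C#, an augmented second is 3 semitones down: Bb.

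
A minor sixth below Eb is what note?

A sixth below E lands on the letter G.
A minor sixth spans 8 semitones, so Eb moves to pitch class 7. On the letter G that is G.

G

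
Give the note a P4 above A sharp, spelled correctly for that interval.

A fourth above A lands on the letter D.
A perfect fourth spans 5 semitones, so A# moves to pitch class 3. On the letter D that is D#.

D#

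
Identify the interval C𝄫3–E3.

doubly augmented third

Counting letters C–D–E gives a third.
Cbb→E = 6 semitones, 2 wider than the major third (4), so doubly augmented.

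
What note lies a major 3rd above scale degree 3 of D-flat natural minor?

Scale degree 3 of Db natural minor is Fb.
A major third (4 semitones) above Fb lands on the letter A, giving Ab.

Ab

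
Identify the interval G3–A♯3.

augmented second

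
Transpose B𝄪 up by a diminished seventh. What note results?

B up a major seventh is A#, so the target letter is A.
From B##, a diminished seventh is 9 semitones up: A#.

A#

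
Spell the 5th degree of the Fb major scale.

Cb

The Fb major scale runs Fb Gb Ab Bbb Cb Db Eb.
Degree 5 is Cb.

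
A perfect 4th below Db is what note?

A fourth below D lands on the letter A.
A perfect fourth spans 5 semitones, so Db moves to pitch class 8. On the letter A that is Ab.

Ab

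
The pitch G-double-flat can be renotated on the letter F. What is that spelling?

Gbb is pitch class 5. The letter F alone is pitch class 5.
Pitch class 5 on F needs no accidental: F.

F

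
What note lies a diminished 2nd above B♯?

A second above B lands on the letter C.
A diminished second spans 0 semitones, so B# moves to pitch class 0. On the letter C that is C.

C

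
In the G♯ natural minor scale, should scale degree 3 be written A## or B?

B

Each scale degree takes a distinct letter name. Degree 3 of a scale on G must use the letter B.
B and A## are enharmonically the same pitch, but only B uses the letter B, so it is the correct spelling here.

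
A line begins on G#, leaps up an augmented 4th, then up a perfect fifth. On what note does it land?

An augmented fourth up from G# is C## (letter C, 6 semitones up).
A perfect fifth up from C## is G## (letter G, 7 semitones up).

G##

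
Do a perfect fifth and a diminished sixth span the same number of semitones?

A perfect fifth spans 7 semitones; a diminished sixth spans 7.
They are enharmonically equivalent.

Yes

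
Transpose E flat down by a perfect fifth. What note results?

Ab

E down a perfect fifth is A, so the target letter is A.
From Eb, a perfect fifth is 7 semitones down: Ab.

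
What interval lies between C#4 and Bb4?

The letter names run C→B, a span of 6 letter steps, so the interval is some kind of seventh.
C# to Bb is 9 semitones. A major seventh is 11, so 9 makes it diminished.

diminished seventh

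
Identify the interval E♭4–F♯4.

Counting letters E–F gives a second.
Eb→F# = 3 semitones, 1 wider than the major second (2), so augmented.

augmented second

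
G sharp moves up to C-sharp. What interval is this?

perfect fourth

Counting letters G–A–B–C gives a fourth.
G#→C# = 5 semitones, exactly the perfect fourth.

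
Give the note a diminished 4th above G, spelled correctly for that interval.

Cb

G up a perfect fourth is C, so the target letter is C.
From G, a diminished fourth is 4 semitones up: Cb.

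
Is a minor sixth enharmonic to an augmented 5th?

A minor sixth spans 8 semitones; an augmented fifth spans 8.
They are enharmonically equivalent.

Yes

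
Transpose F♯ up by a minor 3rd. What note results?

A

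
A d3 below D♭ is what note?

B

A third below D lands on the letter B.
A diminished third spans 2 semitones, so Db moves to pitch class 11. On the letter B that is B.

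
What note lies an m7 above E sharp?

E up a major seventh is D#, so the target letter is D.
From E#, a minor seventh is 10 semitones up: D#.

D#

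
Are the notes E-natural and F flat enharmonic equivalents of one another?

Yes

E = pitch class 4 and Fb = pitch class 4 — the same pitch class, so they are enharmonic equivalents.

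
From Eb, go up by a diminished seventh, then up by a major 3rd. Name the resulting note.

Fb

A diminished seventh up from Eb is Dbb (letter D, 9 semitones up).
A major third up from Dbb is Fb (letter F, 4 semitones up).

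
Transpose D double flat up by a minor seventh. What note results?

Cbb

D up a major seventh is C#, so the target letter is C.
From Dbb, a minor seventh is 10 semitones up: Cbb.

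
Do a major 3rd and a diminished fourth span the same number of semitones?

Yes

A major third spans 4 semitones; a diminished fourth spans 4.
They are enharmonically equivalent.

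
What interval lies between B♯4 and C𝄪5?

major second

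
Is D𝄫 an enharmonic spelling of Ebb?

Two spellings are enharmonically equivalent only if they share a pitch class.
Here Dbb → 0, Ebb → 2; 0 ≠ 2, so they are not.

No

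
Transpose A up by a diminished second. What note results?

A up a major second is B, so the target letter is B.
From A, a diminished second is 0 semitones up: Bbb.

Bbb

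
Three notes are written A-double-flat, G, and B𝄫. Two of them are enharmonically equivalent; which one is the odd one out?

Bbb

In 12-tone equal temperament, enharmonic equivalents share a pitch class. Abb is pitch class 7; G is pitch class 7; Bbb is pitch class 9.
Abb and G share pitch class 7, while Bbb is pitch class 9.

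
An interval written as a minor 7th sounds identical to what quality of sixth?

A minor seventh spans 10 semitones.
A sixth spanning 10 semitones is augmented (the major sixth is 9).

augmented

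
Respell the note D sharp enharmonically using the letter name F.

Fbb

Plain F sits 2 semitones above D#, so on the letter F the same pitch needs a double flat: Fbb.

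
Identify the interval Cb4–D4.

augmented second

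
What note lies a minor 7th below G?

G down a major seventh is Ab, so the target letter is A.
From G, a minor seventh is 10 semitones down: A.

A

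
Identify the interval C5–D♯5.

Counting letters C–D gives a second.
C→D# = 3 semitones, 1 wider than the major second (2), so augmented.

augmented second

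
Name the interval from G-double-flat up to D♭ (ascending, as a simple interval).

The letter names run G→D, a span of 4 letter steps, so the interval is some kind of fifth.
Gbb to Db is 8 semitones. A perfect fifth is 7, so 8 makes it augmented.

augmented fifth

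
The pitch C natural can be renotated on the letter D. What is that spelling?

Plain D sits 2 semitones above C, so on the letter D the same pitch needs a double flat: Dbb.

Dbb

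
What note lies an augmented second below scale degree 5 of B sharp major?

Scale degree 5 of B# major is F##.
An augmented second (3 semitones) below F## lands on the letter E, giving E.

E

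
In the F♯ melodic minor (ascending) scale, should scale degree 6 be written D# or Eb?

D#

Each scale degree takes a distinct letter name. Degree 6 of a scale on F must use the letter D.
D# and Eb are enharmonically the same pitch, but only D# uses the letter D, so it is the correct spelling here.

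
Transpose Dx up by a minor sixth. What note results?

B#

A sixth above D lands on the letter B.
A minor sixth spans 8 semitones, so D## moves to pitch class 0. On the letter B that is B#.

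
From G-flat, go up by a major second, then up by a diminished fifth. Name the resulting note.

Ebb

A major second up from Gb is Ab (letter A, 2 semitones up).
A diminished fifth up from Ab is Ebb (letter E, 6 semitones up).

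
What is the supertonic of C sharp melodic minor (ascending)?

D#

Degree 2 takes the letter 1 step above C, which is D.
In melodic minor (ascending), degree 2 sits 2 semitones above the tonic. C# + 2 semitones is pitch class 3, spelled on D as D#.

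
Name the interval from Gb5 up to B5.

The letter names run G→B, a span of 2 letter steps, so the interval is some kind of third.
Gb to B is 5 semitones. A major third is 4, so 5 makes it augmented.

augmented third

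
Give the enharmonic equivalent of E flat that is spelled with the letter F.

Fbb

Eb is pitch class 3. The letter F alone is pitch class 5.
To reach pitch class 3 from F requires an offset of -2 semitones, i.e. double flat: Fbb.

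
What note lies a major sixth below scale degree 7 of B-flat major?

C

Scale degree 7 of Bb major is A.
A major sixth (9 semitones) below A lands on the letter C, giving C.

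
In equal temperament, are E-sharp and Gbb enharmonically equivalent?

Yes

E# is pitch class 5; Gbb is pitch class 5.
All spellings map to pitch class 5, so they are enharmonically equivalent.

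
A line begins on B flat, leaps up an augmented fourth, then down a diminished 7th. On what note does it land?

F##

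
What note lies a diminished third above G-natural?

Bbb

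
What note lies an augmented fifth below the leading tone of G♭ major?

Bbb

The leading tone of Gb major is F.
An augmented fifth (8 semitones) below F lands on the letter B, giving Bbb.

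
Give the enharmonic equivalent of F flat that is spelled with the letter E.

Plain E sits at the same pitch as Fb, so on the letter E the same pitch needs a natural: E.

E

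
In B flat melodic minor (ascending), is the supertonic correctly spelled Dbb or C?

C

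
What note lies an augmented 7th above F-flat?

A seventh above F lands on the letter E.
An augmented seventh spans 12 semitones, so Fb moves to pitch class 4. On the letter E that is E.

E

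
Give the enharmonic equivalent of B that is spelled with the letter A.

A##

B is pitch class 11. The letter A alone is pitch class 9.
To reach pitch class 11 from A requires an offset of +2 semitones, i.e. double sharp: A##.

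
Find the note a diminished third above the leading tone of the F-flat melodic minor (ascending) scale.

The leading tone of Fb melodic minor (ascending) is Eb.
A diminished third (2 semitones) above Eb lands on the letter G, giving Gbb.

Gbb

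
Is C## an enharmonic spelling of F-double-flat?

No

C## is pitch class 2; Fbb is pitch class 3.
The pitch classes differ (2 vs. 3), so they are not enharmonic equivalents.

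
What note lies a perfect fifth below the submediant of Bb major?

The submediant of Bb major is G.
A perfect fifth (7 semitones) below G lands on the letter C, giving C.

C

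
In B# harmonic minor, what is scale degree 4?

E#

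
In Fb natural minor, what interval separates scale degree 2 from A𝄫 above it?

minor second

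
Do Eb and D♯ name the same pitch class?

Yes

Eb is pitch class 3; D# is pitch class 3.
All spellings map to pitch class 3, so they are enharmonically equivalent.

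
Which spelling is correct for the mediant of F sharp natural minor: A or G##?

A

Each scale degree takes a distinct letter name. Degree 3 of a scale on F must use the letter A.
A and G## are enharmonically the same pitch, but only A uses the letter A, so it is the correct spelling here.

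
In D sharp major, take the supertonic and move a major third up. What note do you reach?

The supertonic of D# major is E#.
A major third (4 semitones) above E# lands on the letter G, giving G##.

G##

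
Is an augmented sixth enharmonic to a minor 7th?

An augmented sixth spans 10 semitones; a minor seventh spans 10.
They are enharmonically equivalent.

Yes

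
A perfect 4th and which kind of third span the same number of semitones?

A perfect fourth spans 5 semitones.
A third spanning 5 semitones is augmented (the major third is 4).

augmented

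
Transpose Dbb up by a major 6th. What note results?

D up a major sixth is B, so the target letter is B.
From Dbb, a major sixth is 9 semitones up: Bbb.

Bbb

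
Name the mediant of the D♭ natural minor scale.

Fb

Degree 3 takes the letter 2 steps above D, which is F.
In natural minor, degree 3 sits 3 semitones above the tonic. Db + 3 semitones is pitch class 4, spelled on F as Fb.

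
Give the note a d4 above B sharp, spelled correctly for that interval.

E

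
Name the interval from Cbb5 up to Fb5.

augmented fourth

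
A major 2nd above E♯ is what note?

F##

E up a major second is F#, so the target letter is F.
From E#, a major second is 2 semitones up: F##.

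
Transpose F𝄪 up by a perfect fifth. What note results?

A fifth above F lands on the letter C.
A perfect fifth spans 7 semitones, so F## moves to pitch class 2. On the letter C that is C##.

C##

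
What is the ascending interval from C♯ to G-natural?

diminished fifth

The letter names run C→G, a span of 4 letter steps, so the interval is some kind of fifth.
C# to G is 6 semitones. A perfect fifth is 7, so 6 makes it diminished.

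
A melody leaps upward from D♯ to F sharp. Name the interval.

minor third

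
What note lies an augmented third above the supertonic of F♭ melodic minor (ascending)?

The supertonic of Fb melodic minor (ascending) is Gb.
An augmented third (5 semitones) above Gb lands on the letter B, giving B.

B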